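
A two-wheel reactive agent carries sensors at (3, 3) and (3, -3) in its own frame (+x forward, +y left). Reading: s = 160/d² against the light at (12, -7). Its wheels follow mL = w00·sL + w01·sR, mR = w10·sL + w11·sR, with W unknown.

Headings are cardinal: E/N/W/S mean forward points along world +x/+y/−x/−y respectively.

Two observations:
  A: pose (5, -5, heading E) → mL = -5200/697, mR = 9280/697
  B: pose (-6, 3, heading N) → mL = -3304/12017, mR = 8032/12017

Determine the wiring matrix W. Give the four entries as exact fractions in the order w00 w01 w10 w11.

obs A: pose=(5,-5,E) → sL=160/41, sR=160/17, mL=-5200/697, mR=9280/697
obs B: pose=(-6,3,N) → sL=16/61, sR=80/197, mL=-3304/12017, mR=8032/12017
sensor matrix S = [[160/41, 160/17], [16/61, 80/197]]; det S = -7403520/8375849
solve [mL_A; mL_B] = S·[w00; w01] and [mR_A; mR_B] = S·[w10; w11]:
  w00 = 1/2, w01 = -1, w10 = 1, w11 = 1

1/2 -1 1 1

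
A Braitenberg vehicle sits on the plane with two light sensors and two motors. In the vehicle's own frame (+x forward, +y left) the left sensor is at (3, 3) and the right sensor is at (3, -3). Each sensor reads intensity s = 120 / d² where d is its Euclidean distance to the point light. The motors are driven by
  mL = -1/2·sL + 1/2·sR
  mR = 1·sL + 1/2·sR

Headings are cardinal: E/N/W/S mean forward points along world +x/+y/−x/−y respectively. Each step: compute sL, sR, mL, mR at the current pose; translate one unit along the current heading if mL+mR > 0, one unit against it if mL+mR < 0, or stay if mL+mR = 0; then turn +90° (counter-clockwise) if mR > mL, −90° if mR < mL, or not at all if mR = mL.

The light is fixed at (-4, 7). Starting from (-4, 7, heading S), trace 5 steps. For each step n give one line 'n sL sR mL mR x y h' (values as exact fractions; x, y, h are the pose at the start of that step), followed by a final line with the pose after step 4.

0 20/3 20/3 0 10 -4 7 S
1 120/13 24/5 -144/65 756/65 -4 6 E
2 15 6 -9/2 18 -3 6 N
3 120/13 120/13 0 180/13 -3 7 W
4 20/3 20/3 0 10 -4 7 S
final -4 6 E

n=0: pose=(-4,7,S); sL=20/3, sR=20/3; mL=0, mR=10; mL+mR=10 → advance +1; mR−mL=10 → turn +1·90°
n=1: pose=(-4,6,E); sL=120/13, sR=24/5; mL=-144/65, mR=756/65; mL+mR=612/65 → advance +1; mR−mL=180/13 → turn +1·90°
n=2: pose=(-3,6,N); sL=15, sR=6; mL=-9/2, mR=18; mL+mR=27/2 → advance +1; mR−mL=45/2 → turn +1·90°
n=3: pose=(-3,7,W); sL=120/13, sR=120/13; mL=0, mR=180/13; mL+mR=180/13 → advance +1; mR−mL=180/13 → turn +1·90°
n=4: pose=(-4,7,S); sL=20/3, sR=20/3; mL=0, mR=10; mL+mR=10 → advance +1; mR−mL=10 → turn +1·90°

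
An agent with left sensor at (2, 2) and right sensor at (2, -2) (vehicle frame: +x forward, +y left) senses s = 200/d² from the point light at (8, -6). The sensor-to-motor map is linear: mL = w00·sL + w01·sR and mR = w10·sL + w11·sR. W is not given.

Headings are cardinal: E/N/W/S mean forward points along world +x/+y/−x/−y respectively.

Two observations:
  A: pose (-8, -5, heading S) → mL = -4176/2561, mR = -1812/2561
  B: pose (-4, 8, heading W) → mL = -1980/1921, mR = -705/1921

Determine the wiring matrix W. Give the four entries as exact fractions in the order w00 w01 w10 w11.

obs A: pose=(-8,-5,S) → sL=200/197, sR=8/13, mL=-4176/2561, mR=-1812/2561
obs B: pose=(-4,8,W) → sL=10/17, sR=50/113, mL=-1980/1921, mR=-705/1921
sensor matrix S = [[200/197, 8/13], [10/17, 50/113]]; det S = 429120/4919681
solve [mL_A; mL_B] = S·[w00; w01] and [mR_A; mR_B] = S·[w10; w11]:
  w00 = -1, w01 = -1, w10 = -1, w11 = 1/2

-1 -1 -1 1/2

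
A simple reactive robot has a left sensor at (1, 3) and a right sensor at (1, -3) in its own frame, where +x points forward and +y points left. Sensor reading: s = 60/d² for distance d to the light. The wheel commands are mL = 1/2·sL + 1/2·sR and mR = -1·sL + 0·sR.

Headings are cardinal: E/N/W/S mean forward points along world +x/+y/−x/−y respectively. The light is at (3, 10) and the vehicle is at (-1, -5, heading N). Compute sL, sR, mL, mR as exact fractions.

12/49 60/197 2652/9653 -12/49

left sensor world pos  = (-4, -4); dL² = 245
right sensor world pos = (2, -4); dR² = 197
sL = 60/245 = 12/49
sR = 60/197 = 60/197
mL = 1/2·sL + 1/2·sR = 2652/9653
mR = -1·sL + 0·sR = -12/49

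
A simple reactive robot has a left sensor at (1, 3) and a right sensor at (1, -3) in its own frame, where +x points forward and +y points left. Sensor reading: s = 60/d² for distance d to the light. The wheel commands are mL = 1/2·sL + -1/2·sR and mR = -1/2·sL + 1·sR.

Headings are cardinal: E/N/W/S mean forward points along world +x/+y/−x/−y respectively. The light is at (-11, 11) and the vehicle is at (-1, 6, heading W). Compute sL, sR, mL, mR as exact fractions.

12/29 12/17 -72/493 246/493

left sensor world pos  = (-2, 3); dL² = 145
right sensor world pos = (-2, 9); dR² = 85
sL = 60/145 = 12/29
sR = 60/85 = 12/17
mL = 1/2·sL + -1/2·sR = -72/493
mR = -1/2·sL + 1·sR = 246/493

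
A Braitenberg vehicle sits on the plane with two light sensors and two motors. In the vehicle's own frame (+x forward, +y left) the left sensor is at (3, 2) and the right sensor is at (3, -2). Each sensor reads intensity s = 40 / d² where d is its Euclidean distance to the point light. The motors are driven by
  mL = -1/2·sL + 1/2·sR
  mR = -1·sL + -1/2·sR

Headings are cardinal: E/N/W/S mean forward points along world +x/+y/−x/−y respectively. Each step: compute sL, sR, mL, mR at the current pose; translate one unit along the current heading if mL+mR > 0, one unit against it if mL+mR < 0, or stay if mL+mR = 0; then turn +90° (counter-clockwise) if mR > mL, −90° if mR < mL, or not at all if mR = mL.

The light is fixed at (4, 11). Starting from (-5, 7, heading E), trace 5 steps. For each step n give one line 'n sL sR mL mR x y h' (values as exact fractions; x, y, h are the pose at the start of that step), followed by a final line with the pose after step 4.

0 1 5/9 -2/9 -23/18 -5 7 E
1 40/113 40/193 -1600/21809 -9980/21809 -6 7 S
2 20/97 4/17 24/1649 -534/1649 -6 8 W
3 40/121 40/49 1440/5929 -4380/5929 -5 8 N
4 1 5/9 -2/9 -23/18 -5 7 E
final -6 7 S

n=0: pose=(-5,7,E); sL=1, sR=5/9; mL=-2/9, mR=-23/18; mL+mR=-3/2 → advance -1; mR−mL=-19/18 → turn -1·90°
n=1: pose=(-6,7,S); sL=40/113, sR=40/193; mL=-1600/21809, mR=-9980/21809; mL+mR=-60/113 → advance -1; mR−mL=-8380/21809 → turn -1·90°
n=2: pose=(-6,8,W); sL=20/97, sR=4/17; mL=24/1649, mR=-534/1649; mL+mR=-30/97 → advance -1; mR−mL=-558/1649 → turn -1·90°
n=3: pose=(-5,8,N); sL=40/121, sR=40/49; mL=1440/5929, mR=-4380/5929; mL+mR=-60/121 → advance -1; mR−mL=-5820/5929 → turn -1·90°
n=4: pose=(-5,7,E); sL=1, sR=5/9; mL=-2/9, mR=-23/18; mL+mR=-3/2 → advance -1; mR−mL=-19/18 → turn -1·90°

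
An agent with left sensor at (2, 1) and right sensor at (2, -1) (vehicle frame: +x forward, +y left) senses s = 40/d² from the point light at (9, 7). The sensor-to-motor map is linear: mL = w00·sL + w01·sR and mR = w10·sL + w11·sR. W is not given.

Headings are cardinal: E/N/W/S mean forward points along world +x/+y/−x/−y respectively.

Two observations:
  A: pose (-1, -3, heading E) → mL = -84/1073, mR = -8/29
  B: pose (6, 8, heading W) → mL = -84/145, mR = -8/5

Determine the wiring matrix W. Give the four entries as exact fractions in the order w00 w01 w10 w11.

obs A: pose=(-1,-3,E) → sL=8/29, sR=8/37, mL=-84/1073, mR=-8/29
obs B: pose=(6,8,W) → sL=8/5, sR=40/29, mL=-84/145, mR=-8/5
sensor matrix S = [[8/29, 8/37], [8/5, 40/29]]; det S = 5376/155585
solve [mL_A; mL_B] = S·[w00; w01] and [mR_A; mR_B] = S·[w10; w11]:
  w00 = 1/2, w01 = -1, w10 = -1, w11 = 0

1/2 -1 -1 0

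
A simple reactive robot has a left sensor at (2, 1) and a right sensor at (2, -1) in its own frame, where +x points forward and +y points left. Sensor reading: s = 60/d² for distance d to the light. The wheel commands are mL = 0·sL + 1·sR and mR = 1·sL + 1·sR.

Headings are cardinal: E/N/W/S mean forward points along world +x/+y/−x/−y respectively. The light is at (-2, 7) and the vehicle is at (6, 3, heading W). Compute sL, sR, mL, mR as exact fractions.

60/61 4/3 4/3 424/183

left sensor world pos  = (4, 2); dL² = 61
right sensor world pos = (4, 4); dR² = 45
sL = 60/61 = 60/61
sR = 60/45 = 4/3
mL = 0·sL + 1·sR = 4/3
mR = 1·sL + 1·sR = 424/183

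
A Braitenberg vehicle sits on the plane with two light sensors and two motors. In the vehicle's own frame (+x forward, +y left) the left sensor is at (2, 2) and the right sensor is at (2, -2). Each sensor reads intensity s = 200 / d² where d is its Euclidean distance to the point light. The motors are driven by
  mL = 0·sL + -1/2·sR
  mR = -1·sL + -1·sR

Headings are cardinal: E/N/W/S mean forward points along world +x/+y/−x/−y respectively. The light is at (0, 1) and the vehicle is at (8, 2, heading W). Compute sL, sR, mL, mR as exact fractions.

200/37 40/9 -20/9 -3280/333

left sensor world pos  = (6, 0); dL² = 37
right sensor world pos = (6, 4); dR² = 45
sL = 200/37 = 200/37
sR = 200/45 = 40/9
mL = 0·sL + -1/2·sR = -20/9
mR = -1·sL + -1·sR = -3280/333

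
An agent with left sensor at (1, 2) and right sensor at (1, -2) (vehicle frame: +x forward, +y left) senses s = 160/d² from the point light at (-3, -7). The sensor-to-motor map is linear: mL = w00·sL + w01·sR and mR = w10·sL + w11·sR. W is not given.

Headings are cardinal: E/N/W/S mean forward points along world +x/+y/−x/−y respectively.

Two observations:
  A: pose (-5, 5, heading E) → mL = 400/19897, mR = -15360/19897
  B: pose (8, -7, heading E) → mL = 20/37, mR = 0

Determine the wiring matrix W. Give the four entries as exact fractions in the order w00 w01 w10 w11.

obs A: pose=(-5,5,E) → sL=160/197, sR=160/101, mL=400/19897, mR=-15360/19897
obs B: pose=(8,-7,E) → sL=40/37, sR=40/37, mL=20/37, mR=0
sensor matrix S = [[160/197, 160/101], [40/37, 40/37]]; det S = -614400/736189
solve [mL_A; mL_B] = S·[w00; w01] and [mR_A; mR_B] = S·[w10; w11]:
  w00 = 1, w01 = -1/2, w10 = 1, w11 = -1

1 -1/2 1 -1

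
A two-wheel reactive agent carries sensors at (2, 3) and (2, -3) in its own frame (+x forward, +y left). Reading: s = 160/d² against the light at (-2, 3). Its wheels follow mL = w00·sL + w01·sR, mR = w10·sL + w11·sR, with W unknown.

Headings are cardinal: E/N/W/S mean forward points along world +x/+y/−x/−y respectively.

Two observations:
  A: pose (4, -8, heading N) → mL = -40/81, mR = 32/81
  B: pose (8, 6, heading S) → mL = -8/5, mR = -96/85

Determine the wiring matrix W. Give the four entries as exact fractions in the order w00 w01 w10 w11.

obs A: pose=(4,-8,N) → sL=16/9, sR=80/81, mL=-40/81, mR=32/81
obs B: pose=(8,6,S) → sL=16/17, sR=16/5, mL=-8/5, mR=-96/85
sensor matrix S = [[16/9, 80/81], [16/17, 16/5]]; det S = 32768/6885
solve [mL_A; mL_B] = S·[w00; w01] and [mR_A; mR_B] = S·[w10; w11]:
  w00 = 0, w01 = -1/2, w10 = 1/2, w11 = -1/2

0 -1/2 1/2 -1/2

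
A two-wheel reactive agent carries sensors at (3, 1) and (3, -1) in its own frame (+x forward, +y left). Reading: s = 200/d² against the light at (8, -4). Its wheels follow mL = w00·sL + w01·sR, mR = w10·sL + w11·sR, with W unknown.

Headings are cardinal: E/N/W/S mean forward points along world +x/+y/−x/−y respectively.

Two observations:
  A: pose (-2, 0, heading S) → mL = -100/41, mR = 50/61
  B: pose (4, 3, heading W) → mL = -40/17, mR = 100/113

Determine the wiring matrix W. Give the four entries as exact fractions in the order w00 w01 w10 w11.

obs A: pose=(-2,0,S) → sL=100/41, sR=100/61, mL=-100/41, mR=50/61
obs B: pose=(4,3,W) → sL=40/17, sR=200/113, mL=-40/17, mR=100/113
sensor matrix S = [[100/41, 100/61], [40/17, 200/113]]; det S = 2208000/4804421
solve [mL_A; mL_B] = S·[w00; w01] and [mR_A; mR_B] = S·[w10; w11]:
  w00 = -1, w01 = 0, w10 = 0, w11 = 1/2

-1 0 0 1/2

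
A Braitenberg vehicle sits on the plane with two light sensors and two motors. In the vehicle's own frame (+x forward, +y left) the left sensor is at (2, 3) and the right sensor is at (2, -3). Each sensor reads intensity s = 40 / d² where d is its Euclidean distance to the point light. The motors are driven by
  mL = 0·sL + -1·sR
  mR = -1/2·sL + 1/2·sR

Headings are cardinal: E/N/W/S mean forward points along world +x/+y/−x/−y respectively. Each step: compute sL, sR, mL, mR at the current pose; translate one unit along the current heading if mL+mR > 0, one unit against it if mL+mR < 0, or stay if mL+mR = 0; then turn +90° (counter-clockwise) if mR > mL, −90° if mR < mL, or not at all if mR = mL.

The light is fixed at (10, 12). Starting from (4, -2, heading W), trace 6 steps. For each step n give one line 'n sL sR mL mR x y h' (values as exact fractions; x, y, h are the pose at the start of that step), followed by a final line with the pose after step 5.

n=0: pose=(4,-2,W); sL=40/353, sR=8/37; mL=-8/37, mR=672/13061; mL+mR=-2152/13061 → advance -1; mR−mL=3496/13061 → turn +1·90°
n=1: pose=(5,-2,S); sL=2/13, sR=1/8; mL=-1/8, mR=-3/208; mL+mR=-29/208 → advance -1; mR−mL=23/208 → turn +1·90°
n=2: pose=(5,-1,E); sL=40/109, sR=8/53; mL=-8/53, mR=-624/5777; mL+mR=-1496/5777 → advance -1; mR−mL=248/5777 → turn +1·90°
n=3: pose=(4,-1,N); sL=20/101, sR=4/13; mL=-4/13, mR=72/1313; mL+mR=-332/1313 → advance -1; mR−mL=476/1313 → turn +1·90°
n=4: pose=(4,-2,W); sL=40/353, sR=8/37; mL=-8/37, mR=672/13061; mL+mR=-2152/13061 → advance -1; mR−mL=3496/13061 → turn +1·90°
n=5: pose=(5,-2,S); sL=2/13, sR=1/8; mL=-1/8, mR=-3/208; mL+mR=-29/208 → advance -1; mR−mL=23/208 → turn +1·90°

0 40/353 8/37 -8/37 672/13061 4 -2 W
1 2/13 1/8 -1/8 -3/208 5 -2 S
2 40/109 8/53 -8/53 -624/5777 5 -1 E
3 20/101 4/13 -4/13 72/1313 4 -1 N
4 40/353 8/37 -8/37 672/13061 4 -2 W
5 2/13 1/8 -1/8 -3/208 5 -2 S
final 5 -1 E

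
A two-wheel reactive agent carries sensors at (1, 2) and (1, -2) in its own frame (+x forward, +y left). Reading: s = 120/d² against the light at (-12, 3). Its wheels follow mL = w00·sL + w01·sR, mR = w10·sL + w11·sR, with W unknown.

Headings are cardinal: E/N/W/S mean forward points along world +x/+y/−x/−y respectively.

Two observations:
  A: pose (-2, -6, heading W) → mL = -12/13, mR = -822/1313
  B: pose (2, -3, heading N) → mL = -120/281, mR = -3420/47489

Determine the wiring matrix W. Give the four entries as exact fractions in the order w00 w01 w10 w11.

0 -1 1/2 -1

obs A: pose=(-2,-6,W) → sL=60/101, sR=12/13, mL=-12/13, mR=-822/1313
obs B: pose=(2,-3,N) → sL=120/169, sR=120/281, mL=-120/281, mR=-3420/47489
sensor matrix S = [[60/101, 12/13], [120/169, 120/281]]; det S = -25050240/62353057
solve [mL_A; mL_B] = S·[w00; w01] and [mR_A; mR_B] = S·[w10; w11]:
  w00 = 0, w01 = -1, w10 = 1/2, w11 = -1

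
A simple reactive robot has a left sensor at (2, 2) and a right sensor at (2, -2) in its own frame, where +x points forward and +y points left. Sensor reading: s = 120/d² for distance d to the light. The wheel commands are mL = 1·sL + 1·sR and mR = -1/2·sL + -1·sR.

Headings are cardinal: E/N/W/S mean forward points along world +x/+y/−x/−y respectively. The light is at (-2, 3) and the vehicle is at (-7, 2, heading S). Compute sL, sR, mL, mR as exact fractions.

left sensor world pos  = (-5, 0); dL² = 18
right sensor world pos = (-9, 0); dR² = 58
sL = 120/18 = 20/3
sR = 120/58 = 60/29
mL = 1·sL + 1·sR = 760/87
mR = -1/2·sL + -1·sR = -470/87

20/3 60/29 760/87 -470/87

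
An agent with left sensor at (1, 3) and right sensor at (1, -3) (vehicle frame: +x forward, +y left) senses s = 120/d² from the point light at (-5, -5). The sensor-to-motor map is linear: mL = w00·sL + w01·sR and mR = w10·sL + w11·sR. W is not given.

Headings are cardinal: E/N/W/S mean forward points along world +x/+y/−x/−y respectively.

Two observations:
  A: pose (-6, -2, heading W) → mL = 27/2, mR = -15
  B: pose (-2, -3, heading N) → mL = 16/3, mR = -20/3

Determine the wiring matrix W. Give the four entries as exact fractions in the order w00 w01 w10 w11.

obs A: pose=(-6,-2,W) → sL=30, sR=3, mL=27/2, mR=-15
obs B: pose=(-2,-3,N) → sL=40/3, sR=8/3, mL=16/3, mR=-20/3
sensor matrix S = [[30, 3], [40/3, 8/3]]; det S = 40
solve [mL_A; mL_B] = S·[w00; w01] and [mR_A; mR_B] = S·[w10; w11]:
  w00 = 1/2, w01 = -1/2, w10 = -1/2, w11 = 0

1/2 -1/2 -1/2 0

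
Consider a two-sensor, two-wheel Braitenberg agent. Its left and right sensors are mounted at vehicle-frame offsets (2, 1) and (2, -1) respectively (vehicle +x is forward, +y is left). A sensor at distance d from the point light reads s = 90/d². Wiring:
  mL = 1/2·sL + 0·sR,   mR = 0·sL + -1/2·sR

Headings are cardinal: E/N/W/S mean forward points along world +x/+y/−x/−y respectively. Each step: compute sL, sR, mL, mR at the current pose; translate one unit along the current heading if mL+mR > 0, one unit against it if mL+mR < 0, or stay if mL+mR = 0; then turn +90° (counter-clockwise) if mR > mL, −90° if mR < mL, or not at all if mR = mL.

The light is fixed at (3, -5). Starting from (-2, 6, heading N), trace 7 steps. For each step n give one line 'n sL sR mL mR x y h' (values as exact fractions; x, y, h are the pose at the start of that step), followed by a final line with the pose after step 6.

0 18/41 18/37 9/41 -9/37 -2 6 N
1 9/13 1 9/26 -1/2 -2 5 E
2 90/89 90/113 45/89 -45/113 -3 5 S
3 45/64 45/82 45/128 -45/164 -3 4 W
4 18/37 90/157 9/37 -45/157 -4 4 N
5 45/53 45/37 45/106 -45/74 -4 3 E
6 18/17 10/13 9/17 -5/13 -5 3 S
final -5 2 W

n=0: pose=(-2,6,N); sL=18/41, sR=18/37; mL=9/41, mR=-9/37; mL+mR=-36/1517 → advance -1; mR−mL=-702/1517 → turn -1·90°
n=1: pose=(-2,5,E); sL=9/13, sR=1; mL=9/26, mR=-1/2; mL+mR=-2/13 → advance -1; mR−mL=-11/13 → turn -1·90°
n=2: pose=(-3,5,S); sL=90/89, sR=90/113; mL=45/89, mR=-45/113; mL+mR=1080/10057 → advance +1; mR−mL=-9090/10057 → turn -1·90°
n=3: pose=(-3,4,W); sL=45/64, sR=45/82; mL=45/128, mR=-45/164; mL+mR=405/5248 → advance +1; mR−mL=-3285/5248 → turn -1·90°
n=4: pose=(-4,4,N); sL=18/37, sR=90/157; mL=9/37, mR=-45/157; mL+mR=-252/5809 → advance -1; mR−mL=-3078/5809 → turn -1·90°
n=5: pose=(-4,3,E); sL=45/53, sR=45/37; mL=45/106, mR=-45/74; mL+mR=-360/1961 → advance -1; mR−mL=-2025/1961 → turn -1·90°
n=6: pose=(-5,3,S); sL=18/17, sR=10/13; mL=9/17, mR=-5/13; mL+mR=32/221 → advance +1; mR−mL=-202/221 → turn -1·90°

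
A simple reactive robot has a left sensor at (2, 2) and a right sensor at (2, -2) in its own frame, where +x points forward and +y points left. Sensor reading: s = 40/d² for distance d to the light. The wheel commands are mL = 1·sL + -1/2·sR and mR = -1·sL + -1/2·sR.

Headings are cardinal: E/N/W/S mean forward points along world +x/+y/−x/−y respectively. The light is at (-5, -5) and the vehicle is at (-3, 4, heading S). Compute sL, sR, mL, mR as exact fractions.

8/13 40/49 132/637 -652/637

left sensor world pos  = (-1, 2); dL² = 65
right sensor world pos = (-5, 2); dR² = 49
sL = 40/65 = 8/13
sR = 40/49 = 40/49
mL = 1·sL + -1/2·sR = 132/637
mR = -1·sL + -1/2·sR = -652/637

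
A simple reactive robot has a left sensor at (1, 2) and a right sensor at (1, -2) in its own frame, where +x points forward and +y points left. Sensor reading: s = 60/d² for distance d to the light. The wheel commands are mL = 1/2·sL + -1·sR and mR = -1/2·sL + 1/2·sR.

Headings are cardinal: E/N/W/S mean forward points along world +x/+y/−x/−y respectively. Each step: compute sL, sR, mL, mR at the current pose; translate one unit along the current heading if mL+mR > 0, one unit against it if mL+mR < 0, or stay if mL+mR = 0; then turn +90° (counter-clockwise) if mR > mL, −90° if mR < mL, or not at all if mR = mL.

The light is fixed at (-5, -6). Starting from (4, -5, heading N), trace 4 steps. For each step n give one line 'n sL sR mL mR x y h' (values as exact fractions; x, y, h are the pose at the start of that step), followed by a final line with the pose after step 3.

0 60/53 12/25 114/1325 -432/1325 4 -5 N
1 15/26 15/26 -15/52 0 4 -6 E
2 60/37 60/101 810/3737 -1920/3737 3 -6 N
3 30/41 2/3 -37/123 -4/123 3 -7 E
final 2 -7 N

n=0: pose=(4,-5,N); sL=60/53, sR=12/25; mL=114/1325, mR=-432/1325; mL+mR=-6/25 → advance -1; mR−mL=-546/1325 → turn -1·90°
n=1: pose=(4,-6,E); sL=15/26, sR=15/26; mL=-15/52, mR=0; mL+mR=-15/52 → advance -1; mR−mL=15/52 → turn +1·90°
n=2: pose=(3,-6,N); sL=60/37, sR=60/101; mL=810/3737, mR=-1920/3737; mL+mR=-30/101 → advance -1; mR−mL=-2730/3737 → turn -1·90°
n=3: pose=(3,-7,E); sL=30/41, sR=2/3; mL=-37/123, mR=-4/123; mL+mR=-1/3 → advance -1; mR−mL=11/41 → turn +1·90°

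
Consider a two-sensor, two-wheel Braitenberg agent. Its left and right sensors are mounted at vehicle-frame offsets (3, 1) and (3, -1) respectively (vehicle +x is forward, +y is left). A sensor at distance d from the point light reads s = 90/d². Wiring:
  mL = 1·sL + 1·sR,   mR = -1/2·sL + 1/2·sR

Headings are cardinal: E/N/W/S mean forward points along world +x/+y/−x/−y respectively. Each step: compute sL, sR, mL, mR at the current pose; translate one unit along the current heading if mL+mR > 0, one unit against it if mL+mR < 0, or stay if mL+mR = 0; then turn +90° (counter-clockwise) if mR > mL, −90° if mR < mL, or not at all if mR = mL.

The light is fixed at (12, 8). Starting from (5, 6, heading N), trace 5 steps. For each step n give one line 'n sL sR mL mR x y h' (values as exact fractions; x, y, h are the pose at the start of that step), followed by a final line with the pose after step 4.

0 18/13 90/37 1836/481 252/481 5 6 N
1 45/8 9/2 81/8 -9/16 5 7 E
2 90/41 18/13 1908/533 -216/533 6 7 S
3 1 45/41 86/41 2/41 6 6 W
4 18/13 90/37 1836/481 252/481 5 6 N
final 5 7 E

n=0: pose=(5,6,N); sL=18/13, sR=90/37; mL=1836/481, mR=252/481; mL+mR=2088/481 → advance +1; mR−mL=-1584/481 → turn -1·90°
n=1: pose=(5,7,E); sL=45/8, sR=9/2; mL=81/8, mR=-9/16; mL+mR=153/16 → advance +1; mR−mL=-171/16 → turn -1·90°
n=2: pose=(6,7,S); sL=90/41, sR=18/13; mL=1908/533, mR=-216/533; mL+mR=1692/533 → advance +1; mR−mL=-2124/533 → turn -1·90°
n=3: pose=(6,6,W); sL=1, sR=45/41; mL=86/41, mR=2/41; mL+mR=88/41 → advance +1; mR−mL=-84/41 → turn -1·90°
n=4: pose=(5,6,N); sL=18/13, sR=90/37; mL=1836/481, mR=252/481; mL+mR=2088/481 → advance +1; mR−mL=-1584/481 → turn -1·90°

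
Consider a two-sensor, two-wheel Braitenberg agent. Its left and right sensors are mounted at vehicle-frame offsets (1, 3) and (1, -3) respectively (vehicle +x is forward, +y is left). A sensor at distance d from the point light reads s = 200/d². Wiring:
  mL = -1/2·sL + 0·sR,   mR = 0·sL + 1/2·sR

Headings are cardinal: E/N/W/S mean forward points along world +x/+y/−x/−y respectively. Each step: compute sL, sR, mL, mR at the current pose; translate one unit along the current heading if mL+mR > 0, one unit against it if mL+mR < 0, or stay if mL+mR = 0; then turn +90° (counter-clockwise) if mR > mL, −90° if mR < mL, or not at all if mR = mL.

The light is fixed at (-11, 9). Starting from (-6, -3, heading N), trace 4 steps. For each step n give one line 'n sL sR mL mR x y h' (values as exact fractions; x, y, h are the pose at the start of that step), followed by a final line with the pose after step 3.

0 8/5 40/37 -4/5 20/37 -6 -3 N
1 25/34 50/29 -25/68 25/29 -6 -4 W
2 40/49 200/197 -20/49 100/197 -7 -4 S
3 100/73 100/157 -50/73 50/157 -7 -5 E
final -8 -5 N

n=0: pose=(-6,-3,N); sL=8/5, sR=40/37; mL=-4/5, mR=20/37; mL+mR=-48/185 → advance -1; mR−mL=248/185 → turn +1·90°
n=1: pose=(-6,-4,W); sL=25/34, sR=50/29; mL=-25/68, mR=25/29; mL+mR=975/1972 → advance +1; mR−mL=2425/1972 → turn +1·90°
n=2: pose=(-7,-4,S); sL=40/49, sR=200/197; mL=-20/49, mR=100/197; mL+mR=960/9653 → advance +1; mR−mL=8840/9653 → turn +1·90°
n=3: pose=(-7,-5,E); sL=100/73, sR=100/157; mL=-50/73, mR=50/157; mL+mR=-4200/11461 → advance -1; mR−mL=11500/11461 → turn +1·90°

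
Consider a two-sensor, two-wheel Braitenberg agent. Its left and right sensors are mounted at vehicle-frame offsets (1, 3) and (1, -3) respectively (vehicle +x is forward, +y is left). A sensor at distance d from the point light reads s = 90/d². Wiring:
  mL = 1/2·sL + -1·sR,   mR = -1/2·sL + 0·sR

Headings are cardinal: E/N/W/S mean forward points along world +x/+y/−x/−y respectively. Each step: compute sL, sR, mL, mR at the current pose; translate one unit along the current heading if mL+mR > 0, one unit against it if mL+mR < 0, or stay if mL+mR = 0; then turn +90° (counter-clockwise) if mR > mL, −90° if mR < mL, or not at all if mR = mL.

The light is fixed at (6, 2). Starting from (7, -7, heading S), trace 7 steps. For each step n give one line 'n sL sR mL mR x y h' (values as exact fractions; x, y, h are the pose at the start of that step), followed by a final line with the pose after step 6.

0 45/58 45/52 -180/377 -45/116 7 -7 S
1 90/29 18/25 603/725 -45/29 7 -6 E
2 1 1 -1/2 -1/2 6 -6 S
3 90/73 90/73 -45/73 -45/73 6 -5 S
4 45/29 45/29 -45/58 -45/58 6 -4 S
5 2 2 -1 -1 6 -3 S
6 45/17 45/17 -45/34 -45/34 6 -2 S
final 6 -1 S

n=0: pose=(7,-7,S); sL=45/58, sR=45/52; mL=-180/377, mR=-45/116; mL+mR=-45/52 → advance -1; mR−mL=135/1508 → turn +1·90°
n=1: pose=(7,-6,E); sL=90/29, sR=18/25; mL=603/725, mR=-45/29; mL+mR=-18/25 → advance -1; mR−mL=-1728/725 → turn -1·90°
n=2: pose=(6,-6,S); sL=1, sR=1; mL=-1/2, mR=-1/2; mL+mR=-1 → advance -1; mR−mL=0 → turn +0·90°
n=3: pose=(6,-5,S); sL=90/73, sR=90/73; mL=-45/73, mR=-45/73; mL+mR=-90/73 → advance -1; mR−mL=0 → turn +0·90°
n=4: pose=(6,-4,S); sL=45/29, sR=45/29; mL=-45/58, mR=-45/58; mL+mR=-45/29 → advance -1; mR−mL=0 → turn +0·90°
n=5: pose=(6,-3,S); sL=2, sR=2; mL=-1, mR=-1; mL+mR=-2 → advance -1; mR−mL=0 → turn +0·90°
n=6: pose=(6,-2,S); sL=45/17, sR=45/17; mL=-45/34, mR=-45/34; mL+mR=-45/17 → advance -1; mR−mL=0 → turn +0·90°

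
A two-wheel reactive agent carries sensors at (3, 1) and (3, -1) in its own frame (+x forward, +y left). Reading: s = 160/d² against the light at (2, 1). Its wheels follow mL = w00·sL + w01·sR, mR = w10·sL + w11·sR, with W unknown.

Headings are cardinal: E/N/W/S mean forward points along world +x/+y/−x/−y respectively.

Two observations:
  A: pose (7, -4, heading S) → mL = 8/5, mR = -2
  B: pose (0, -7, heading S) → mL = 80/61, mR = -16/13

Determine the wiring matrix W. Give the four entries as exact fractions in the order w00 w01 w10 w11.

obs A: pose=(7,-4,S) → sL=8/5, sR=2, mL=8/5, mR=-2
obs B: pose=(0,-7,S) → sL=80/61, sR=16/13, mL=80/61, mR=-16/13
sensor matrix S = [[8/5, 2], [80/61, 16/13]]; det S = -2592/3965
solve [mL_A; mL_B] = S·[w00; w01] and [mR_A; mR_B] = S·[w10; w11]:
  w00 = 1, w01 = 0, w10 = 0, w11 = -1

1 0 0 -1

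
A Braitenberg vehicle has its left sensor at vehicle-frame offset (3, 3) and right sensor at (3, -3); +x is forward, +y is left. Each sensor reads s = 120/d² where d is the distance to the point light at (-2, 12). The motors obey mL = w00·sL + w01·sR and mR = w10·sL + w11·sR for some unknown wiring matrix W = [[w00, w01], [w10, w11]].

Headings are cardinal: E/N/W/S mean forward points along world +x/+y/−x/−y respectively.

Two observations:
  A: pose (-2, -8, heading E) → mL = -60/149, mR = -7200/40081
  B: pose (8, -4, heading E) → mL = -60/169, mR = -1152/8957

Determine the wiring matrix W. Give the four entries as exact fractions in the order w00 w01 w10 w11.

-1 0 -1 1

obs A: pose=(-2,-8,E) → sL=60/149, sR=60/269, mL=-60/149, mR=-7200/40081
obs B: pose=(8,-4,E) → sL=60/169, sR=12/53, mL=-60/169, mR=-1152/8957
sensor matrix S = [[60/149, 60/269], [60/169, 12/53]]; det S = 4302720/359005517
solve [mL_A; mL_B] = S·[w00; w01] and [mR_A; mR_B] = S·[w10; w11]:
  w00 = -1, w01 = 0, w10 = -1, w11 = 1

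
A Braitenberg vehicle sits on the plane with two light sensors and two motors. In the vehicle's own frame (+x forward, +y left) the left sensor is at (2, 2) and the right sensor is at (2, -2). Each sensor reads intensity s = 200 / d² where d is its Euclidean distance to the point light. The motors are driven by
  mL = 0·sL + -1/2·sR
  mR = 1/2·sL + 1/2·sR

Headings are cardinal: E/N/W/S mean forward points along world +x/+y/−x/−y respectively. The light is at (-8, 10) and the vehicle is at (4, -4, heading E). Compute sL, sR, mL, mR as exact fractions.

10/17 50/113 -25/113 990/1921

left sensor world pos  = (6, -2); dL² = 340
right sensor world pos = (6, -6); dR² = 452
sL = 200/340 = 10/17
sR = 200/452 = 50/113
mL = 0·sL + -1/2·sR = -25/113
mR = 1/2·sL + 1/2·sR = 990/1921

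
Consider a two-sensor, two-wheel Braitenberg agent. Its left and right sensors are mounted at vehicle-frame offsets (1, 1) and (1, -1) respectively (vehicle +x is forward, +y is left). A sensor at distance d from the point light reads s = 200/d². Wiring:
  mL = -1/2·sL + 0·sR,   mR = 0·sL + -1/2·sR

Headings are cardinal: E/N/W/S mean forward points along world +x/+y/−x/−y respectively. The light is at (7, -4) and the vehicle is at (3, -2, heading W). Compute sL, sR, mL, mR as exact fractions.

left sensor world pos  = (2, -3); dL² = 26
right sensor world pos = (2, -1); dR² = 34
sL = 200/26 = 100/13
sR = 200/34 = 100/17
mL = -1/2·sL + 0·sR = -50/13
mR = 0·sL + -1/2·sR = -50/17

100/13 100/17 -50/13 -50/17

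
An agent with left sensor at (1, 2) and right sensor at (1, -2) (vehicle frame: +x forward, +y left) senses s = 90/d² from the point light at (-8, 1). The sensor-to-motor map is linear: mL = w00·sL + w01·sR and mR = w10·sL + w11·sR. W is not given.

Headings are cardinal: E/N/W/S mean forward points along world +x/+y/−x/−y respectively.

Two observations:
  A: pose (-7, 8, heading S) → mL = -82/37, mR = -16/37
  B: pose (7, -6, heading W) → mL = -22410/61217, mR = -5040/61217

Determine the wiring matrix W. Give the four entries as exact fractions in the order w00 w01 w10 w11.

obs A: pose=(-7,8,S) → sL=2, sR=90/37, mL=-82/37, mR=-16/37
obs B: pose=(7,-6,W) → sL=90/277, sR=90/221, mL=-22410/61217, mR=-5040/61217
sensor matrix S = [[2, 90/37], [90/277, 90/221]]; det S = 54720/2265029
solve [mL_A; mL_B] = S·[w00; w01] and [mR_A; mR_B] = S·[w10; w11]:
  w00 = -1/2, w01 = -1/2, w10 = 1, w11 = -1

-1/2 -1/2 1 -1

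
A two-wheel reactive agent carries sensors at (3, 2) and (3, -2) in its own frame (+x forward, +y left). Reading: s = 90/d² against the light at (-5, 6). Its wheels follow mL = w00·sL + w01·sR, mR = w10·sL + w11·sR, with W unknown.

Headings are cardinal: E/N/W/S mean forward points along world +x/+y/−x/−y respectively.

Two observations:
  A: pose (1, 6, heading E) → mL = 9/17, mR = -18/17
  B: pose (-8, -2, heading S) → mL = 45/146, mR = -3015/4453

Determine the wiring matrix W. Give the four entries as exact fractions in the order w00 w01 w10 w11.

obs A: pose=(1,6,E) → sL=18/17, sR=18/17, mL=9/17, mR=-18/17
obs B: pose=(-8,-2,S) → sL=45/61, sR=45/73, mL=45/146, mR=-3015/4453
sensor matrix S = [[18/17, 18/17], [45/61, 45/73]]; det S = -9720/75701
solve [mL_A; mL_B] = S·[w00; w01] and [mR_A; mR_B] = S·[w10; w11]:
  w00 = 0, w01 = 1/2, w10 = -1/2, w11 = -1/2

0 1/2 -1/2 -1/2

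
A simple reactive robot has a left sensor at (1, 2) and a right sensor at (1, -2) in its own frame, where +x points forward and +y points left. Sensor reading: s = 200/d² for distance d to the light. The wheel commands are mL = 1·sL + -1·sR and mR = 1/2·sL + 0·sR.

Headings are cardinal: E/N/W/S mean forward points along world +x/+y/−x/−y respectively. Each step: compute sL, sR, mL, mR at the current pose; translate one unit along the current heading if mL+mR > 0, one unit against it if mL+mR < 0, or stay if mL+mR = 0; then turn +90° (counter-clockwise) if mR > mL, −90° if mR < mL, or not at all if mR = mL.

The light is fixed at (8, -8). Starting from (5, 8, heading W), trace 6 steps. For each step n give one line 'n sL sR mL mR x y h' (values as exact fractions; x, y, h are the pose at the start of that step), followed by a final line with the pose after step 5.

0 50/53 10/17 320/901 25/53 5 8 W
1 200/229 200/261 6400/59769 100/229 4 8 S
2 100/149 100/89 -6000/13261 50/149 4 7 E
3 40/61 40/53 -320/3233 20/61 3 7 N
4 25/29 5/9 80/261 25/58 3 8 W
5 200/241 200/289 9600/69649 100/241 2 8 S
final 2 7 E

n=0: pose=(5,8,W); sL=50/53, sR=10/17; mL=320/901, mR=25/53; mL+mR=745/901 → advance +1; mR−mL=105/901 → turn +1·90°
n=1: pose=(4,8,S); sL=200/229, sR=200/261; mL=6400/59769, mR=100/229; mL+mR=32500/59769 → advance +1; mR−mL=19700/59769 → turn +1·90°
n=2: pose=(4,7,E); sL=100/149, sR=100/89; mL=-6000/13261, mR=50/149; mL+mR=-1550/13261 → advance -1; mR−mL=10450/13261 → turn +1·90°
n=3: pose=(3,7,N); sL=40/61, sR=40/53; mL=-320/3233, mR=20/61; mL+mR=740/3233 → advance +1; mR−mL=1380/3233 → turn +1·90°
n=4: pose=(3,8,W); sL=25/29, sR=5/9; mL=80/261, mR=25/58; mL+mR=385/522 → advance +1; mR−mL=65/522 → turn +1·90°
n=5: pose=(2,8,S); sL=200/241, sR=200/289; mL=9600/69649, mR=100/241; mL+mR=38500/69649 → advance +1; mR−mL=19300/69649 → turn +1·90°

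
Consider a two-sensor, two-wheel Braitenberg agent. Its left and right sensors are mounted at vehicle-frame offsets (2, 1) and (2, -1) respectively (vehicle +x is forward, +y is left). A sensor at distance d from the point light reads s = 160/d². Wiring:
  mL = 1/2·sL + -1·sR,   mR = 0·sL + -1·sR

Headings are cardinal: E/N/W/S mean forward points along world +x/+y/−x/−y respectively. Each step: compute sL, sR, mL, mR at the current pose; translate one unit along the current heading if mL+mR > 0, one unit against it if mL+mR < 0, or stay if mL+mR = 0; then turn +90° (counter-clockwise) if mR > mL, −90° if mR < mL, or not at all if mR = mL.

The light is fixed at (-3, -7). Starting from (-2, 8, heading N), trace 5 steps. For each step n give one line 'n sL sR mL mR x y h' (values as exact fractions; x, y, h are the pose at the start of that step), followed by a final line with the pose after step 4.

n=0: pose=(-2,8,N); sL=160/289, sR=160/293; mL=-22800/84677, mR=-160/293; mL+mR=-69040/84677 → advance -1; mR−mL=-80/289 → turn -1·90°
n=1: pose=(-2,7,E); sL=80/117, sR=80/89; mL=-5800/10413, mR=-80/89; mL+mR=-15160/10413 → advance -1; mR−mL=-40/117 → turn -1·90°
n=2: pose=(-3,7,S); sL=32/29, sR=32/29; mL=-16/29, mR=-32/29; mL+mR=-48/29 → advance -1; mR−mL=-16/29 → turn -1·90°
n=3: pose=(-3,8,W); sL=4/5, sR=8/13; mL=-14/65, mR=-8/13; mL+mR=-54/65 → advance -1; mR−mL=-2/5 → turn -1·90°
n=4: pose=(-2,8,N); sL=160/289, sR=160/293; mL=-22800/84677, mR=-160/293; mL+mR=-69040/84677 → advance -1; mR−mL=-80/289 → turn -1·90°

0 160/289 160/293 -22800/84677 -160/293 -2 8 N
1 80/117 80/89 -5800/10413 -80/89 -2 7 E
2 32/29 32/29 -16/29 -32/29 -3 7 S
3 4/5 8/13 -14/65 -8/13 -3 8 W
4 160/289 160/293 -22800/84677 -160/293 -2 8 N
final -2 7 E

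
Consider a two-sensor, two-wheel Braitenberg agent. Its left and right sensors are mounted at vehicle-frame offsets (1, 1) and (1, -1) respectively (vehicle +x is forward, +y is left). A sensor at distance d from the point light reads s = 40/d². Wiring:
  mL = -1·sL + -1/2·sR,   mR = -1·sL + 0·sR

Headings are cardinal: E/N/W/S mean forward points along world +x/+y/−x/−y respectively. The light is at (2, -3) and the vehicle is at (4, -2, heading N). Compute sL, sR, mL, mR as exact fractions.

8 40/13 -124/13 -8

left sensor world pos  = (3, -1); dL² = 5
right sensor world pos = (5, -1); dR² = 13
sL = 40/5 = 8
sR = 40/13 = 40/13
mL = -1·sL + -1/2·sR = -124/13
mR = -1·sL + 0·sR = -8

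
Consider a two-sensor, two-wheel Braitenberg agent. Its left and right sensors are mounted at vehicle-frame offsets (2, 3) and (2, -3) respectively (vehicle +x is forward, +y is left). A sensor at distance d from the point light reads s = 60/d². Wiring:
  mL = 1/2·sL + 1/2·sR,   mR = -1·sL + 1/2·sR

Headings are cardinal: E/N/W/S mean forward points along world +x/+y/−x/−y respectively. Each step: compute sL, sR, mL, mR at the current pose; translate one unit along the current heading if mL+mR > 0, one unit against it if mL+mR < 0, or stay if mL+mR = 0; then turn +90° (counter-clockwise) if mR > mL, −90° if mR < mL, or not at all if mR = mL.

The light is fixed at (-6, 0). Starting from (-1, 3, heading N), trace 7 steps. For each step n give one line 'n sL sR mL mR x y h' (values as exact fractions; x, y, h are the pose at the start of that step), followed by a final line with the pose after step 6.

0 60/29 60/89 3540/2581 -4470/2581 -1 3 N
1 30/37 6/5 186/185 -39/185 -1 2 E
2 20/27 20/3 100/27 70/27 0 2 S
3 3 15/8 39/16 -33/16 0 1 W
4 60/13 60/73 2580/949 -3990/949 -1 1 N
5 30/29 30/29 30/29 -15/29 -1 0 E
6 12/17 60/13 588/221 354/221 0 0 S
final 0 -1 W

n=0: pose=(-1,3,N); sL=60/29, sR=60/89; mL=3540/2581, mR=-4470/2581; mL+mR=-930/2581 → advance -1; mR−mL=-90/29 → turn -1·90°
n=1: pose=(-1,2,E); sL=30/37, sR=6/5; mL=186/185, mR=-39/185; mL+mR=147/185 → advance +1; mR−mL=-45/37 → turn -1·90°
n=2: pose=(0,2,S); sL=20/27, sR=20/3; mL=100/27, mR=70/27; mL+mR=170/27 → advance +1; mR−mL=-10/9 → turn -1·90°
n=3: pose=(0,1,W); sL=3, sR=15/8; mL=39/16, mR=-33/16; mL+mR=3/8 → advance +1; mR−mL=-9/2 → turn -1·90°
n=4: pose=(-1,1,N); sL=60/13, sR=60/73; mL=2580/949, mR=-3990/949; mL+mR=-1410/949 → advance -1; mR−mL=-90/13 → turn -1·90°
n=5: pose=(-1,0,E); sL=30/29, sR=30/29; mL=30/29, mR=-15/29; mL+mR=15/29 → advance +1; mR−mL=-45/29 → turn -1·90°
n=6: pose=(0,0,S); sL=12/17, sR=60/13; mL=588/221, mR=354/221; mL+mR=942/221 → advance +1; mR−mL=-18/17 → turn -1·90°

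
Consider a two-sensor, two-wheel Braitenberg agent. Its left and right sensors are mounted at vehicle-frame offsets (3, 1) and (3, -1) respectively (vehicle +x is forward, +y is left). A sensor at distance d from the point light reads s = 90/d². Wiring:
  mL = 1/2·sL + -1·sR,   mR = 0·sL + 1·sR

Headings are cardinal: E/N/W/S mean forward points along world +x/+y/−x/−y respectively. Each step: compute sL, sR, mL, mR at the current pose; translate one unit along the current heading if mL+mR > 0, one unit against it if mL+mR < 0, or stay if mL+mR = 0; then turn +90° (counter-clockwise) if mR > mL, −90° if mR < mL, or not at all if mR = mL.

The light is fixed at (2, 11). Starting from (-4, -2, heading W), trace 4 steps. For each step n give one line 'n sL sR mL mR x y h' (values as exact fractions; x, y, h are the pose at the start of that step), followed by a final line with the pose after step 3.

n=0: pose=(-4,-2,W); sL=90/277, sR=2/5; mL=-329/1385, mR=2/5; mL+mR=45/277 → advance +1; mR−mL=883/1385 → turn +1·90°
n=1: pose=(-5,-2,S); sL=45/146, sR=9/32; mL=-297/2336, mR=9/32; mL+mR=45/292 → advance +1; mR−mL=477/1168 → turn +1·90°
n=2: pose=(-5,-3,E); sL=18/37, sR=90/241; mL=-1161/8917, mR=90/241; mL+mR=9/37 → advance +1; mR−mL=4491/8917 → turn +1·90°
n=3: pose=(-4,-3,N); sL=9/17, sR=45/73; mL=-873/2482, mR=45/73; mL+mR=9/34 → advance +1; mR−mL=2403/2482 → turn +1·90°

0 90/277 2/5 -329/1385 2/5 -4 -2 W
1 45/146 9/32 -297/2336 9/32 -5 -2 S
2 18/37 90/241 -1161/8917 90/241 -5 -3 E
3 9/17 45/73 -873/2482 45/73 -4 -3 N
final -4 -2 W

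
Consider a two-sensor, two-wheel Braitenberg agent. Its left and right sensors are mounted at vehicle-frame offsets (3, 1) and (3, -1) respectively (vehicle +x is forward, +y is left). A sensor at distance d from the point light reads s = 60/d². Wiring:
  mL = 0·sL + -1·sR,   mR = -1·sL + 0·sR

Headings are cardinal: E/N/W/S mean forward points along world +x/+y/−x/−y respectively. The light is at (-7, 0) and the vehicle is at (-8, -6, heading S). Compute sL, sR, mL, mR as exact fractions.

20/27 12/17 -12/17 -20/27

left sensor world pos  = (-7, -9); dL² = 81
right sensor world pos = (-9, -9); dR² = 85
sL = 60/81 = 20/27
sR = 60/85 = 12/17
mL = 0·sL + -1·sR = -12/17
mR = -1·sL + 0·sR = -20/27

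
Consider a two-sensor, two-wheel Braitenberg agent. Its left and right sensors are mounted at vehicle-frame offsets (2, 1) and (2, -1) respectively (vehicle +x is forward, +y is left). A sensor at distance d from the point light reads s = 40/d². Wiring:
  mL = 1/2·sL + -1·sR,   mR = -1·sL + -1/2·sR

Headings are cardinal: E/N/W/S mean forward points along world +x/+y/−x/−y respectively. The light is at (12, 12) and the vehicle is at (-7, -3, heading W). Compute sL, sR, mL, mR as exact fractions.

left sensor world pos  = (-9, -4); dL² = 697
right sensor world pos = (-9, -2); dR² = 637
sL = 40/697 = 40/697
sR = 40/637 = 40/637
mL = 1/2·sL + -1·sR = -15140/443989
mR = -1·sL + -1/2·sR = -39420/443989

40/697 40/637 -15140/443989 -39420/443989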